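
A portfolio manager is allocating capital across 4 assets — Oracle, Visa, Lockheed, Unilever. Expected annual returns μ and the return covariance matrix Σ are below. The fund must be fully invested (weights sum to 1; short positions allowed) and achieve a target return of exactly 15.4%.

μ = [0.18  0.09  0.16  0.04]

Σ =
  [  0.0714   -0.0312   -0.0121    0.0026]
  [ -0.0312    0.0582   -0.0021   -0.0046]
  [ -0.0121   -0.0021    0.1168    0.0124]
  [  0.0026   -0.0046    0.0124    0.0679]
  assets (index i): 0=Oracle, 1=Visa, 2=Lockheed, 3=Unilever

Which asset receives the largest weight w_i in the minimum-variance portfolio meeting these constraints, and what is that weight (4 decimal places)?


Oracle (0.4968)

g=Σ⁻¹μ = [4.6303  4.1241  1.8869  0.3466]
h=Σ⁻¹𝟙 = [30.6961  35.1328  10.8931  13.9430]
a=μᵀg=1.520383  b=𝟙ᵀg=10.987849  c=𝟙ᵀh=90.664883  D=ac−b²=17.112518
λ₁=(c·0.154−b)/D = (90.664883·0.154−10.987849)/17.112518 = 0.173823
λ₂=(a−b·0.154)/D = (1.520383−10.987849·0.154)/17.112518 = -0.010036
w* = 0.173823·g + -0.010036·h:
  w_0 = 0.173823·4.6303 + -0.010036·30.6961 = 0.4968  (Oracle)
  w_1 = 0.173823·4.1241 + -0.010036·35.1328 = 0.3643  (Visa)
  w_2 = 0.173823·1.8869 + -0.010036·10.8931 = 0.2187  (Lockheed)
  w_3 = 0.173823·0.3466 + -0.010036·13.9430 = -0.0797  (Unilever)
Σw_i=1.0000  μᵀw=0.1540
σ²=wᵀΣw=λ₁·μ_p+λ₂ = 0.173823·0.154 + -0.010036 = 0.016732 ≈ 0.0167


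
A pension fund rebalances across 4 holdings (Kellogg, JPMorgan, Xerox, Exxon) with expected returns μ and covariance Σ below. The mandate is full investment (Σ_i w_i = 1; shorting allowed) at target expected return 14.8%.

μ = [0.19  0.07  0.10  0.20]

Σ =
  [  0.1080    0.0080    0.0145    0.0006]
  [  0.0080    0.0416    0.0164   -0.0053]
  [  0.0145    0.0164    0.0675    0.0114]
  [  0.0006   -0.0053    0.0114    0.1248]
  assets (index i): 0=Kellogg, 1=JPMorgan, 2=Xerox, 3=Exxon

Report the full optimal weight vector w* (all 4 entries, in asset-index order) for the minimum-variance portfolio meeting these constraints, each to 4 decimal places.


0.2943  0.2918  0.1112  0.3027

x=Σ⁻¹μ = [1.5764  1.3715  0.5387  1.6040]
y=Σ⁻¹𝟙 = [6.7312  21.0946  6.8502  8.2506]
a=μᵀx=0.770203  b=𝟙ᵀx=5.090676  c=𝟙ᵀy=42.926536  D=ac−b²=7.147154
λ₁=(c·0.148−b)/D = (42.926536·0.148−5.090676)/7.147154 = 0.176637
λ₂=(a−b·0.148)/D = (0.770203−5.090676·0.148)/7.147154 = 0.002348
w* = 0.176637·x + 0.002348·y:
  w_0 = 0.176637·1.5764 + 0.002348·6.7312 = 0.2943  (Kellogg)
  w_1 = 0.176637·1.3715 + 0.002348·21.0946 = 0.2918  (JPMorgan)
  w_2 = 0.176637·0.5387 + 0.002348·6.8502 = 0.1112  (Xerox)
  w_3 = 0.176637·1.6040 + 0.002348·8.2506 = 0.3027  (Exxon)
Σw_i=1.0000  μᵀw=0.1480
σ²=wᵀΣw=λ₁·μ_p+λ₂ = 0.176637·0.148 + 0.002348 = 0.028490 ≈ 0.0285


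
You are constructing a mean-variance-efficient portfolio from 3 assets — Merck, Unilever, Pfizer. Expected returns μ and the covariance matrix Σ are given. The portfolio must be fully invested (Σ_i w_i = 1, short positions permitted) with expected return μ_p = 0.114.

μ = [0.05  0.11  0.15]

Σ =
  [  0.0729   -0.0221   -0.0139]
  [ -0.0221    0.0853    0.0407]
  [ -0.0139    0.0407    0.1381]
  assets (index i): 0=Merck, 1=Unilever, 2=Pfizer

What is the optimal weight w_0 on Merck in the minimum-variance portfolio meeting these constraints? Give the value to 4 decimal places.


p=Σ⁻¹μ = [1.2113  1.1950  0.8559]
q=Σ⁻¹𝟙 = [18.9905  14.2852  4.9425]
a=μᵀp=0.320405  b=𝟙ᵀp=3.262272  c=𝟙ᵀq=38.218173  D=ac−b²=1.602889
λ₁=(c·0.114−b)/D = (38.218173·0.114−3.262272)/1.602889 = 0.682892
λ₂=(a−b·0.114)/D = (0.320405−3.262272·0.114)/1.602889 = -0.032126
w* = 0.682892·p + -0.032126·q:
  w_0 = 0.682892·1.2113 + -0.032126·18.9905 = 0.2171  (Merck)
  w_1 = 0.682892·1.1950 + -0.032126·14.2852 = 0.3572  (Unilever)
  w_2 = 0.682892·0.8559 + -0.032126·4.9425 = 0.4257  (Pfizer)
Σw_i=1.0000  μᵀw=0.1140
σ²=wᵀΣw=λ₁·μ_p+λ₂ = 0.682892·0.114 + -0.032126 = 0.045724 ≈ 0.0457

0.2171


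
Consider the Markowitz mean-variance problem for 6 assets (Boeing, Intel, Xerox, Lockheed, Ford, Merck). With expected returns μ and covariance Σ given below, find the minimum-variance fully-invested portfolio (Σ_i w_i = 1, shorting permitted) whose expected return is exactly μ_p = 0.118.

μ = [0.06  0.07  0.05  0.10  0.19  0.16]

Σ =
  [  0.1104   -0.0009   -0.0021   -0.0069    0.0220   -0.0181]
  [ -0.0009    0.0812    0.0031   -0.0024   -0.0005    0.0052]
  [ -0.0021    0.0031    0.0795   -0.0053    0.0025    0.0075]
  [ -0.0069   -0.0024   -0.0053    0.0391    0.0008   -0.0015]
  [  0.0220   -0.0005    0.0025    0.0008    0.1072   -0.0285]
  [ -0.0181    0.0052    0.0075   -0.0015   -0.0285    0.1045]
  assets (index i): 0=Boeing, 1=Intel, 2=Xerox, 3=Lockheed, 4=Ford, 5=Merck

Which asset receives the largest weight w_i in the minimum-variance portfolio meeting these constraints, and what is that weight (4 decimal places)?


Lockheed (0.3187)

u=Σ⁻¹μ = [0.6619  0.8053  0.5268  2.8350  2.1936  2.2068]
v=Σ⁻¹𝟙 = [11.4690  12.0654  12.8769  30.3869  10.0127  13.1982]
a=μᵀu=1.175789  b=𝟙ᵀu=9.229383  c=𝟙ᵀv=90.009120  D=ac−b²=20.650195
λ₁=(c·0.118−b)/D = (90.009120·0.118−9.229383)/20.650195 = 0.067394
λ₂=(a−b·0.118)/D = (1.175789−9.229383·0.118)/20.650195 = 0.004200
w* = 0.067394·u + 0.004200·v:
  w_0 = 0.067394·0.6619 + 0.004200·11.4690 = 0.0928  (Boeing)
  w_1 = 0.067394·0.8053 + 0.004200·12.0654 = 0.1049  (Intel)
  w_2 = 0.067394·0.5268 + 0.004200·12.8769 = 0.0896  (Xerox)
  w_3 = 0.067394·2.8350 + 0.004200·30.3869 = 0.3187  (Lockheed)
  w_4 = 0.067394·2.1936 + 0.004200·10.0127 = 0.1899  (Ford)
  w_5 = 0.067394·2.2068 + 0.004200·13.1982 = 0.2042  (Merck)
Σw_i=1.0000  μᵀw=0.1180
σ²=wᵀΣw=λ₁·μ_p+λ₂ = 0.067394·0.118 + 0.004200 = 0.012152 ≈ 0.0122


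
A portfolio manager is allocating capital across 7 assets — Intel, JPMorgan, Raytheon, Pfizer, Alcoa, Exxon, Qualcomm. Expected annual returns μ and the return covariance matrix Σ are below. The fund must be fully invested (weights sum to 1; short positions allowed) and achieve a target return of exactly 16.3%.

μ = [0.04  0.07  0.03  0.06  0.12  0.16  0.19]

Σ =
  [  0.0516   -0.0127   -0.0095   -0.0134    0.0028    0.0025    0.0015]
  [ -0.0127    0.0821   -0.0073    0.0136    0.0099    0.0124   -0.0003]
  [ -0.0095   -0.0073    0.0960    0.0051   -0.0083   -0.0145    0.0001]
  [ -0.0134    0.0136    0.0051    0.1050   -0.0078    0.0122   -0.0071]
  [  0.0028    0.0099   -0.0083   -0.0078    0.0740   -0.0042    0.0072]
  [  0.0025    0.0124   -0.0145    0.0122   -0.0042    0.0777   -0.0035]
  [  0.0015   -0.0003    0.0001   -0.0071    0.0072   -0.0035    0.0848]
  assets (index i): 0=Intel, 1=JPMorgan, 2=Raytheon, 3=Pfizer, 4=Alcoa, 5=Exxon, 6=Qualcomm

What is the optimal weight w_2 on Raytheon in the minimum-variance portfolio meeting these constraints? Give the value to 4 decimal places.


0.0356

g=Σ⁻¹μ = [0.9480  0.4594  0.8788  0.6026  1.5948  2.2115  2.2307]
h=Σ⁻¹𝟙 = [26.6181  12.4869  16.4833  10.8163  13.4104  12.6475  11.6353]
a=μᵀg=1.101648  b=𝟙ᵀg=8.925855  c=𝟙ᵀh=104.097825  D=ac−b²=35.008319
λ₁=(c·0.163−b)/D = (104.097825·0.163−8.925855)/35.008319 = 0.229719
λ₂=(a−b·0.163)/D = (1.101648−8.925855·0.163)/35.008319 = -0.010091
w* = 0.229719·g + -0.010091·h:
  w_0 = 0.229719·0.9480 + -0.010091·26.6181 = -0.0508  (Intel)
  w_1 = 0.229719·0.4594 + -0.010091·12.4869 = -0.0205  (JPMorgan)
  w_2 = 0.229719·0.8788 + -0.010091·16.4833 = 0.0356  (Raytheon)
  w_3 = 0.229719·0.6026 + -0.010091·10.8163 = 0.0293  (Pfizer)
  w_4 = 0.229719·1.5948 + -0.010091·13.4104 = 0.2310  (Alcoa)
  w_5 = 0.229719·2.2115 + -0.010091·12.6475 = 0.3804  (Exxon)
  w_6 = 0.229719·2.2307 + -0.010091·11.6353 = 0.3950  (Qualcomm)
Σw_i=1.0000  μᵀw=0.1630
σ²=wᵀΣw=λ₁·μ_p+λ₂ = 0.229719·0.163 + -0.010091 = 0.027353 ≈ 0.0274


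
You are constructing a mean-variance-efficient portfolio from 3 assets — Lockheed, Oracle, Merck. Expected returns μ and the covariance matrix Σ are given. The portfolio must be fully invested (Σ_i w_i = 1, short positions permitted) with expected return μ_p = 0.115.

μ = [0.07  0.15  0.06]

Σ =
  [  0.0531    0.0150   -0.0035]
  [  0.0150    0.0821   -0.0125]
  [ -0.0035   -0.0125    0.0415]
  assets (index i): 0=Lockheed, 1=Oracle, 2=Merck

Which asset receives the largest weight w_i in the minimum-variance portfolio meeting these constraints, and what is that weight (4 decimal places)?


p=Σ⁻¹μ = [0.8970  1.9859  2.1196]
q=Σ⁻¹𝟙 = [16.9446  13.5942  29.6201]
a=μᵀp=0.487845  b=𝟙ᵀp=5.002453  c=𝟙ᵀq=60.158847  D=ac−b²=4.323682
λ₁=(c·0.115−b)/D = (60.158847·0.115−5.002453)/4.323682 = 0.443098
λ₂=(a−b·0.115)/D = (0.487845−5.002453·0.115)/4.323682 = -0.020223
w* = 0.443098·p + -0.020223·q:
  w_0 = 0.443098·0.8970 + -0.020223·16.9446 = 0.0548  (Lockheed)
  w_1 = 0.443098·1.9859 + -0.020223·13.5942 = 0.6050  (Oracle)
  w_2 = 0.443098·2.1196 + -0.020223·29.6201 = 0.3402  (Merck)
Σw_i=1.0000  μᵀw=0.1150
σ²=wᵀΣw=λ₁·μ_p+λ₂ = 0.443098·0.115 + -0.020223 = 0.030734 ≈ 0.0307

Oracle (0.6050)


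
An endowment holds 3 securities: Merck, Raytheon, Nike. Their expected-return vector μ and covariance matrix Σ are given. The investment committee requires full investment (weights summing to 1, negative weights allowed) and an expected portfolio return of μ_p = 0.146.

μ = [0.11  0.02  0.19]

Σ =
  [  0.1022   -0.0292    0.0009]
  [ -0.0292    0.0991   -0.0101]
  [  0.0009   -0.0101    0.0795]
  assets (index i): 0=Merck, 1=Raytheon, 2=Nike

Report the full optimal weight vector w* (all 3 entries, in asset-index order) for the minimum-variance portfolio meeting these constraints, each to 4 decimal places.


0.2695  0.1320  0.5985

u=Σ⁻¹μ = [1.2933  0.8358  2.4815]
v=Σ⁻¹𝟙 = [14.1521  15.7301  14.4168]
a=μᵀu=0.630456  b=𝟙ᵀu=4.610526  c=𝟙ᵀv=44.298980  D=ac−b²=6.671585
λ₁=(c·0.146−b)/D = (44.298980·0.146−4.610526)/6.671585 = 0.278363
λ₂=(a−b·0.146)/D = (0.630456−4.610526·0.146)/6.671585 = -0.006397
w* = 0.278363·u + -0.006397·v:
  w_0 = 0.278363·1.2933 + -0.006397·14.1521 = 0.2695  (Merck)
  w_1 = 0.278363·0.8358 + -0.006397·15.7301 = 0.1320  (Raytheon)
  w_2 = 0.278363·2.4815 + -0.006397·14.4168 = 0.5985  (Nike)
Σw_i=1.0000  μᵀw=0.1460
σ²=wᵀΣw=λ₁·μ_p+λ₂ = 0.278363·0.146 + -0.006397 = 0.034244 ≈ 0.0342


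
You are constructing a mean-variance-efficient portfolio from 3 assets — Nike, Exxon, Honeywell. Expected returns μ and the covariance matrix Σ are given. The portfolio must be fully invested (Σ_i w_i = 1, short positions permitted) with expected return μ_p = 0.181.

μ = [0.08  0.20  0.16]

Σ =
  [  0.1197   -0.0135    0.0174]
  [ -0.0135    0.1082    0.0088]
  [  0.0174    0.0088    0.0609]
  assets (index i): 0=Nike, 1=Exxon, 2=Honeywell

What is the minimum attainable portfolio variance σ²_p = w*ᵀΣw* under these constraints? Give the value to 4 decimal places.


0.0473

x=Σ⁻¹μ = [0.5411  1.7352  2.2219]
y=Σ⁻¹𝟙 = [7.4994  9.1238  12.9593]
a=μᵀx=0.745838  b=𝟙ᵀx=4.498208  c=𝟙ᵀy=29.582550  D=ac−b²=1.829916
λ₁=(c·0.181−b)/D = (29.582550·0.181−4.498208)/1.829916 = 0.467909
λ₂=(a−b·0.181)/D = (0.745838−4.498208·0.181)/1.829916 = -0.037345
w* = 0.467909·x + -0.037345·y:
  w_0 = 0.467909·0.5411 + -0.037345·7.4994 = -0.0269  (Nike)
  w_1 = 0.467909·1.7352 + -0.037345·9.1238 = 0.4712  (Exxon)
  w_2 = 0.467909·2.2219 + -0.037345·12.9593 = 0.5557  (Honeywell)
Σw_i=1.0000  μᵀw=0.1810
σ²=wᵀΣw=λ₁·μ_p+λ₂ = 0.467909·0.181 + -0.037345 = 0.047347 ≈ 0.0473


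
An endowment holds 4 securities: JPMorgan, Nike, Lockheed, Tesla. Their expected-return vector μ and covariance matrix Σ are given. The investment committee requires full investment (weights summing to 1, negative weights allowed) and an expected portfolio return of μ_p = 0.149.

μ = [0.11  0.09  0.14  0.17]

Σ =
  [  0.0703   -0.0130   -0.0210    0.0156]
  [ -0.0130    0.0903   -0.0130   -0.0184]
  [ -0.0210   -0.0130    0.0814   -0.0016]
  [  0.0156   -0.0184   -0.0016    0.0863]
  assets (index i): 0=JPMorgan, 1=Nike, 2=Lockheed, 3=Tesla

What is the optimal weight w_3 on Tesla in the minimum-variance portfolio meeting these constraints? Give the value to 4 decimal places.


0.5077

u=Σ⁻¹μ = [2.3089  2.1368  2.6973  2.0581]
v=Σ⁻¹𝟙 = [21.4813  19.7288  21.2195  12.3042]
a=μᵀu=1.173777  b=𝟙ᵀu=9.200983  c=𝟙ᵀv=74.733834  D=ac−b²=3.062726
λ₁=(c·0.149−b)/D = (74.733834·0.149−9.200983)/3.062726 = 0.631580
λ₂=(a−b·0.149)/D = (1.173777−9.200983·0.149)/3.062726 = -0.064377
w* = 0.631580·u + -0.064377·v:
  w_0 = 0.631580·2.3089 + -0.064377·21.4813 = 0.0753  (JPMorgan)
  w_1 = 0.631580·2.1368 + -0.064377·19.7288 = 0.0794  (Nike)
  w_2 = 0.631580·2.6973 + -0.064377·21.2195 = 0.3375  (Lockheed)
  w_3 = 0.631580·2.0581 + -0.064377·12.3042 = 0.5077  (Tesla)
Σw_i=1.0000  μᵀw=0.1490
σ²=wᵀΣw=λ₁·μ_p+λ₂ = 0.631580·0.149 + -0.064377 = 0.029728 ≈ 0.0297


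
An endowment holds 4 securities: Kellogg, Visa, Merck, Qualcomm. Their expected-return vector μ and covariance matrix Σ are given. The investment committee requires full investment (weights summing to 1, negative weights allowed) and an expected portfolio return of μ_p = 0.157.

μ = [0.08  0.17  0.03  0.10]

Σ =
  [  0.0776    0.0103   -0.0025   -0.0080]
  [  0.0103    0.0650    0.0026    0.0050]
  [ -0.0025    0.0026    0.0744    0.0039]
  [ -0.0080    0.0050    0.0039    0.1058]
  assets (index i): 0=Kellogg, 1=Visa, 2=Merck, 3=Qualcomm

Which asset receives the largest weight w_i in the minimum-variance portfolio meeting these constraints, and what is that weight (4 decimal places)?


x=Σ⁻¹μ = [0.8120  2.4069  0.3002  0.8818]
y=Σ⁻¹𝟙 = [12.6570  12.1411  12.9514  9.3577]
a=μᵀx=0.571313  b=𝟙ᵀx=4.400855  c=𝟙ᵀy=47.107147  D=ac−b²=7.545420
λ₁=(c·0.157−b)/D = (47.107147·0.157−4.400855)/7.545420 = 0.396925
λ₂=(a−b·0.157)/D = (0.571313−4.400855·0.157)/7.545420 = -0.015853
w* = 0.396925·x + -0.015853·y:
  w_0 = 0.396925·0.8120 + -0.015853·12.6570 = 0.1217  (Kellogg)
  w_1 = 0.396925·2.4069 + -0.015853·12.1411 = 0.7629  (Visa)
  w_2 = 0.396925·0.3002 + -0.015853·12.9514 = -0.0862  (Merck)
  w_3 = 0.396925·0.8818 + -0.015853·9.3577 = 0.2016  (Qualcomm)
Σw_i=1.0000  μᵀw=0.1570
σ²=wᵀΣw=λ₁·μ_p+λ₂ = 0.396925·0.157 + -0.015853 = 0.046464 ≈ 0.0465

Visa (0.7629)


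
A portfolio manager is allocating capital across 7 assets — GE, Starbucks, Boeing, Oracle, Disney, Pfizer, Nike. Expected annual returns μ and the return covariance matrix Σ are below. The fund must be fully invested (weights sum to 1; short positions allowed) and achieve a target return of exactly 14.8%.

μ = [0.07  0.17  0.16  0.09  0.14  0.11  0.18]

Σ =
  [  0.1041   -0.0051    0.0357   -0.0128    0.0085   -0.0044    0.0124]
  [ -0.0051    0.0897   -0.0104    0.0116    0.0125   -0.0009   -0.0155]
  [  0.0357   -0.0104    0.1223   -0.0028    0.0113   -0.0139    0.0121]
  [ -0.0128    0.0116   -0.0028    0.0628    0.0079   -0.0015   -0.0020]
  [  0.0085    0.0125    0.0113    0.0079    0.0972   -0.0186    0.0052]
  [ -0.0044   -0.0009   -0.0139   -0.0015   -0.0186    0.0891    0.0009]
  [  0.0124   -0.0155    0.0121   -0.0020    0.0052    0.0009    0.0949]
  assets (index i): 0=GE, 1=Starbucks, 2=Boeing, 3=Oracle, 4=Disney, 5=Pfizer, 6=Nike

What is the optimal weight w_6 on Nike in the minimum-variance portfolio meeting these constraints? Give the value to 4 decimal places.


p=Σ⁻¹μ = [0.1918  2.1249  1.3516  1.1028  1.1241  1.7095  1.9918]
q=Σ⁻¹𝟙 = [8.4237  11.1576  6.9264  15.5144  8.3284  14.7303  10.1069]
a=μᵀp=1.394109  b=𝟙ᵀp=9.596522  c=𝟙ᵀq=75.187726  D=ac−b²=12.726664
λ₁=(c·0.148−b)/D = (75.187726·0.148−9.596522)/12.726664 = 0.120319
λ₂=(a−b·0.148)/D = (1.394109−9.596522·0.148)/12.726664 = -0.002057
w* = 0.120319·p + -0.002057·q:
  w_0 = 0.120319·0.1918 + -0.002057·8.4237 = 0.0058  (GE)
  w_1 = 0.120319·2.1249 + -0.002057·11.1576 = 0.2327  (Starbucks)
  w_2 = 0.120319·1.3516 + -0.002057·6.9264 = 0.1484  (Boeing)
  w_3 = 0.120319·1.1028 + -0.002057·15.5144 = 0.1008  (Oracle)
  w_4 = 0.120319·1.1241 + -0.002057·8.3284 = 0.1181  (Disney)
  w_5 = 0.120319·1.7095 + -0.002057·14.7303 = 0.1754  (Pfizer)
  w_6 = 0.120319·1.9918 + -0.002057·10.1069 = 0.2189  (Nike)
Σw_i=1.0000  μᵀw=0.1480
σ²=wᵀΣw=λ₁·μ_p+λ₂ = 0.120319·0.148 + -0.002057 = 0.015750 ≈ 0.0158

0.2189


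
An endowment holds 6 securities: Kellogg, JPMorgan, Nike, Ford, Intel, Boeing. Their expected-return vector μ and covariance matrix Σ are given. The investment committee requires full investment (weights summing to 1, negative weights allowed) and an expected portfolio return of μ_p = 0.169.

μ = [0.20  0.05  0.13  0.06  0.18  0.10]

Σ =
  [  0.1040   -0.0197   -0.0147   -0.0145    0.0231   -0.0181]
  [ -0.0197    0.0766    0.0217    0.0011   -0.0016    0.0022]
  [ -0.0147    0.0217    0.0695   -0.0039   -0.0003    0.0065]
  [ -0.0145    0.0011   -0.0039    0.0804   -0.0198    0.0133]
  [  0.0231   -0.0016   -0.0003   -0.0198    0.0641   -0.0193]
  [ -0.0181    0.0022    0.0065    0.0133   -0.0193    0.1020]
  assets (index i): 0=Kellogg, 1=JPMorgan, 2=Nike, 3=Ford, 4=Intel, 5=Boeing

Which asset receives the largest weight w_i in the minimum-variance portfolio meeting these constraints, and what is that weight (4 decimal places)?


g=Σ⁻¹μ = [2.1707  0.6094  2.1023  1.7241  3.0568  1.5721]
h=Σ⁻¹𝟙 = [14.1505  12.7103  13.3499  18.3876  20.3684  12.6465]
a=μᵀg=1.548778  b=𝟙ᵀg=11.235319  c=𝟙ᵀh=91.613212  D=ac−b²=15.656130
λ₁=(c·0.169−b)/D = (91.613212·0.169−11.235319)/15.656130 = 0.271288
λ₂=(a−b·0.169)/D = (1.548778−11.235319·0.169)/15.656130 = -0.022355
w* = 0.271288·g + -0.022355·h:
  w_0 = 0.271288·2.1707 + -0.022355·14.1505 = 0.2725  (Kellogg)
  w_1 = 0.271288·0.6094 + -0.022355·12.7103 = -0.1188  (JPMorgan)
  w_2 = 0.271288·2.1023 + -0.022355·13.3499 = 0.2719  (Nike)
  w_3 = 0.271288·1.7241 + -0.022355·18.3876 = 0.0567  (Ford)
  w_4 = 0.271288·3.0568 + -0.022355·20.3684 = 0.3739  (Intel)
  w_5 = 0.271288·1.5721 + -0.022355·12.6465 = 0.1438  (Boeing)
Σw_i=1.0000  μᵀw=0.1690
σ²=wᵀΣw=λ₁·μ_p+λ₂ = 0.271288·0.169 + -0.022355 = 0.023493 ≈ 0.0235

Intel (0.3739)


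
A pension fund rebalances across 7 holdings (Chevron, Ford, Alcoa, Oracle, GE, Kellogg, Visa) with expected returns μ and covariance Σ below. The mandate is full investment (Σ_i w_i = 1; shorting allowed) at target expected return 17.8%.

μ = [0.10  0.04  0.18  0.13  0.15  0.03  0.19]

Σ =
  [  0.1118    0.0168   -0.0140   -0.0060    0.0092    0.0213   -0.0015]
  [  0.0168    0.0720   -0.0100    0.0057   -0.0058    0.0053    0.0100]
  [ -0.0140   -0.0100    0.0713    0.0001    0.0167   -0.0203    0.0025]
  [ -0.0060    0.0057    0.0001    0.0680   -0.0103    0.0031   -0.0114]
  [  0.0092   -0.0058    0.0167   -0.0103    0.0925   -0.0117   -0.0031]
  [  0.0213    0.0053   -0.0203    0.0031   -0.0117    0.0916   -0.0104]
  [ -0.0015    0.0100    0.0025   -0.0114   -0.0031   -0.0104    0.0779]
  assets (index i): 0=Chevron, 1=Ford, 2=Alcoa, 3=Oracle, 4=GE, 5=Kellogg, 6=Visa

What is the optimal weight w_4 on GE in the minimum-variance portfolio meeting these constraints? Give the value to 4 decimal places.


0.1442

x=Σ⁻¹μ = [1.0459  0.0922  2.5743  2.6816  1.5957  1.0995  2.9674]
y=Σ⁻¹𝟙 = [6.7948  10.9320  17.8542  18.2108  12.1197  15.4322  16.1991]
a=μᵀx=1.756417  b=𝟙ᵀx=12.056653  c=𝟙ᵀy=97.542658  D=ac−b²=25.962679
λ₁=(c·0.178−b)/D = (97.542658·0.178−12.056653)/25.962679 = 0.204368
λ₂=(a−b·0.178)/D = (1.756417−12.056653·0.178)/25.962679 = -0.015009
w* = 0.204368·x + -0.015009·y:
  w_0 = 0.204368·1.0459 + -0.015009·6.7948 = 0.1118  (Chevron)
  w_1 = 0.204368·0.0922 + -0.015009·10.9320 = -0.1452  (Ford)
  w_2 = 0.204368·2.5743 + -0.015009·17.8542 = 0.2581  (Alcoa)
  w_3 = 0.204368·2.6816 + -0.015009·18.2108 = 0.2747  (Oracle)
  w_4 = 0.204368·1.5957 + -0.015009·12.1197 = 0.1442  (GE)
  w_5 = 0.204368·1.0995 + -0.015009·15.4322 = -0.0069  (Kellogg)
  w_6 = 0.204368·2.9674 + -0.015009·16.1991 = 0.3633  (Visa)
Σw_i=1.0000  μᵀw=0.1780
σ²=wᵀΣw=λ₁·μ_p+λ₂ = 0.204368·0.178 + -0.015009 = 0.021369 ≈ 0.0214


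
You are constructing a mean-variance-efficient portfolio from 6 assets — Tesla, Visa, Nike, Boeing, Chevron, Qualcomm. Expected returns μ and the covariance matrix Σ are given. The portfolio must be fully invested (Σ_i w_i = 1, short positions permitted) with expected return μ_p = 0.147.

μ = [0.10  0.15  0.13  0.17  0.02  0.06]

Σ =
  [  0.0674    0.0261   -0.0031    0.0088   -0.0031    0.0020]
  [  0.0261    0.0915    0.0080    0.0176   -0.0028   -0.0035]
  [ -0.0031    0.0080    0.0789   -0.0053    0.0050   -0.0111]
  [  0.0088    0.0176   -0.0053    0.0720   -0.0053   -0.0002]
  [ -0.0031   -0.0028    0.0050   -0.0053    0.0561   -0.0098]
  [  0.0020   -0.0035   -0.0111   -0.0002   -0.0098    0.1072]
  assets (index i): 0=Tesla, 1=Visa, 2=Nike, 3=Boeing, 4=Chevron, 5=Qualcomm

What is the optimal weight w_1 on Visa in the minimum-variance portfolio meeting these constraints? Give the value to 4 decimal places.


x=Σ⁻¹μ = [0.9615  0.8285  1.8257  2.2250  0.6418  0.8207]
y=Σ⁻¹𝟙 = [12.4854  4.5981  14.0777  13.8568  21.0089  12.6497]
a=μᵀx=0.898088  b=𝟙ᵀx=7.303172  c=𝟙ᵀy=78.676571  D=ac−b²=17.322168
λ₁=(c·0.147−b)/D = (78.676571·0.147−7.303172)/17.322168 = 0.246060
λ₂=(a−b·0.147)/D = (0.898088−7.303172·0.147)/17.322168 = -0.010130
w* = 0.246060·x + -0.010130·y:
  w_0 = 0.246060·0.9615 + -0.010130·12.4854 = 0.1101  (Tesla)
  w_1 = 0.246060·0.8285 + -0.010130·4.5981 = 0.1573  (Visa)
  w_2 = 0.246060·1.8257 + -0.010130·14.0777 = 0.3066  (Nike)
  w_3 = 0.246060·2.2250 + -0.010130·13.8568 = 0.4071  (Boeing)
  w_4 = 0.246060·0.6418 + -0.010130·21.0089 = -0.0549  (Chevron)
  w_5 = 0.246060·0.8207 + -0.010130·12.6497 = 0.0738  (Qualcomm)
Σw_i=1.0000  μᵀw=0.1470
σ²=wᵀΣw=λ₁·μ_p+λ₂ = 0.246060·0.147 + -0.010130 = 0.026040 ≈ 0.0260

0.1573


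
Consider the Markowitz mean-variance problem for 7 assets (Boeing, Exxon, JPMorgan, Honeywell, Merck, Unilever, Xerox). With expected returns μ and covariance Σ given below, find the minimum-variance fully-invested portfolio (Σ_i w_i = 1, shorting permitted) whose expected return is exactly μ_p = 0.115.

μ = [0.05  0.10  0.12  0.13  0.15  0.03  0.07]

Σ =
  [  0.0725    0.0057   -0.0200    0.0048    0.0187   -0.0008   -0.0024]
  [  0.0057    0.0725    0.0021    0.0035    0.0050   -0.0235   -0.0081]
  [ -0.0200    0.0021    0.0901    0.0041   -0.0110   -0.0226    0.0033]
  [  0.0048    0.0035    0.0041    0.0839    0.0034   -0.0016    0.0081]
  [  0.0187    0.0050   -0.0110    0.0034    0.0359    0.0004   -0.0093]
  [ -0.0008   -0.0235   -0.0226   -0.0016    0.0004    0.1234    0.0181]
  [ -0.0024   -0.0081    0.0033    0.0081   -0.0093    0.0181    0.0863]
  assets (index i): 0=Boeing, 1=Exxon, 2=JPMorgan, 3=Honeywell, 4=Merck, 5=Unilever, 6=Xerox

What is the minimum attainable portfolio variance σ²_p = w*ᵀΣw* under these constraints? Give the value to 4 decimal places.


x=Σ⁻¹μ = [-0.1588  1.2924  1.9363  1.1171  4.8538  0.6758  1.1305]
y=Σ⁻¹𝟙 = [10.5310  15.6221  18.9482  7.6521  28.3092  12.8258  12.2646]
a=μᵀx=1.326355  b=𝟙ᵀx=10.847003  c=𝟙ᵀy=106.153078  D=ac−b²=23.139164
λ₁=(c·0.115−b)/D = (106.153078·0.115−10.847003)/23.139164 = 0.058801
λ₂=(a−b·0.115)/D = (1.326355−10.847003·0.115)/23.139164 = 0.003412
w* = 0.058801·x + 0.003412·y:
  w_0 = 0.058801·-0.1588 + 0.003412·10.5310 = 0.0266  (Boeing)
  w_1 = 0.058801·1.2924 + 0.003412·15.6221 = 0.1293  (Exxon)
  w_2 = 0.058801·1.9363 + 0.003412·18.9482 = 0.1785  (JPMorgan)
  w_3 = 0.058801·1.1171 + 0.003412·7.6521 = 0.0918  (Honeywell)
  w_4 = 0.058801·4.8538 + 0.003412·28.3092 = 0.3820  (Merck)
  w_5 = 0.058801·0.6758 + 0.003412·12.8258 = 0.0835  (Unilever)
  w_6 = 0.058801·1.1305 + 0.003412·12.2646 = 0.1083  (Xerox)
Σw_i=1.0000  μᵀw=0.1150
σ²=wᵀΣw=λ₁·μ_p+λ₂ = 0.058801·0.115 + 0.003412 = 0.010174 ≈ 0.0102

0.0102


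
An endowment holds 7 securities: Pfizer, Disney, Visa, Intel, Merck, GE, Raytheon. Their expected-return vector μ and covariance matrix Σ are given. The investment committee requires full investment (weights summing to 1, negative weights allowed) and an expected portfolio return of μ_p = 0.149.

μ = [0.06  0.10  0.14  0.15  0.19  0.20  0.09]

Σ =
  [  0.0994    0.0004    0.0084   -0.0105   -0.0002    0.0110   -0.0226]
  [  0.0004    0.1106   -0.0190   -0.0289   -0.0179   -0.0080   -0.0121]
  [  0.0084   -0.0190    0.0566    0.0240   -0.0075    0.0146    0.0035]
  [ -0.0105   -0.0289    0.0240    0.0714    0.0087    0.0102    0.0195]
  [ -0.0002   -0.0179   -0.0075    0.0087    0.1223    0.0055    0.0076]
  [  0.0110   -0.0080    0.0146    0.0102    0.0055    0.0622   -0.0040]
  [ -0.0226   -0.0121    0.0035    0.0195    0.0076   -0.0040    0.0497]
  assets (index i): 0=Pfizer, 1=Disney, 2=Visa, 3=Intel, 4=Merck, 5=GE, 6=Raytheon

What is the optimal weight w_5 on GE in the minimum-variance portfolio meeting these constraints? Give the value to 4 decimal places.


u=Σ⁻¹μ = [0.7294  2.2703  1.9682  1.3352  1.6685  2.6781  1.9932]
v=Σ⁻¹𝟙 = [14.3686  19.0469  14.6408  8.8932  9.0769  11.9827  26.3478]
a=μᵀu=1.778653  b=𝟙ᵀu=12.642939  c=𝟙ᵀv=104.356858  D=ac−b²=25.770705
λ₁=(c·0.149−b)/D = (104.356858·0.149−12.642939)/25.770705 = 0.112773
λ₂=(a−b·0.149)/D = (1.778653−12.642939·0.149)/25.770705 = -0.004080
w* = 0.112773·u + -0.004080·v:
  w_0 = 0.112773·0.7294 + -0.004080·14.3686 = 0.0236  (Pfizer)
  w_1 = 0.112773·2.2703 + -0.004080·19.0469 = 0.1783  (Disney)
  w_2 = 0.112773·1.9682 + -0.004080·14.6408 = 0.1622  (Visa)
  w_3 = 0.112773·1.3352 + -0.004080·8.8932 = 0.1143  (Intel)
  w_4 = 0.112773·1.6685 + -0.004080·9.0769 = 0.1511  (Merck)
  w_5 = 0.112773·2.6781 + -0.004080·11.9827 = 0.2531  (GE)
  w_6 = 0.112773·1.9932 + -0.004080·26.3478 = 0.1173  (Raytheon)
Σw_i=1.0000  μᵀw=0.1490
σ²=wᵀΣw=λ₁·μ_p+λ₂ = 0.112773·0.149 + -0.004080 = 0.012723 ≈ 0.0127

0.2531


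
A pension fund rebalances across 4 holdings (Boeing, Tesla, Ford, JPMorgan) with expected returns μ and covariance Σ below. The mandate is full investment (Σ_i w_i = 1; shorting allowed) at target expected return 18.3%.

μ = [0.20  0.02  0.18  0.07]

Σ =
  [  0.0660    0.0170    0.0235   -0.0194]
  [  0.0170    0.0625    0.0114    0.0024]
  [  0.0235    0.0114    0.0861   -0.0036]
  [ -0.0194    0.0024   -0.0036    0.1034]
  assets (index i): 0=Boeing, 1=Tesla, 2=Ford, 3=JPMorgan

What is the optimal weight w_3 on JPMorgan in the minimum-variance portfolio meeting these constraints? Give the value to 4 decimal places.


0.2666

p=Σ⁻¹μ = [3.1405  -0.8409  1.4006  1.3345]
q=Σ⁻¹𝟙 = [13.5101  10.5729  7.0374  12.2056]
a=μᵀp=0.956793  b=𝟙ᵀp=5.034610  c=𝟙ᵀq=43.326045  D=ac−b²=16.106756
λ₁=(c·0.183−b)/D = (43.326045·0.183−5.034610)/16.106756 = 0.179680
λ₂=(a−b·0.183)/D = (0.956793−5.034610·0.183)/16.106756 = 0.002202
w* = 0.179680·p + 0.002202·q:
  w_0 = 0.179680·3.1405 + 0.002202·13.5101 = 0.5940  (Boeing)
  w_1 = 0.179680·-0.8409 + 0.002202·10.5729 = -0.1278  (Tesla)
  w_2 = 0.179680·1.4006 + 0.002202·7.0374 = 0.2671  (Ford)
  w_3 = 0.179680·1.3345 + 0.002202·12.2056 = 0.2666  (JPMorgan)
Σw_i=1.0000  μᵀw=0.1830
σ²=wᵀΣw=λ₁·μ_p+λ₂ = 0.179680·0.183 + 0.002202 = 0.035083 ≈ 0.0351


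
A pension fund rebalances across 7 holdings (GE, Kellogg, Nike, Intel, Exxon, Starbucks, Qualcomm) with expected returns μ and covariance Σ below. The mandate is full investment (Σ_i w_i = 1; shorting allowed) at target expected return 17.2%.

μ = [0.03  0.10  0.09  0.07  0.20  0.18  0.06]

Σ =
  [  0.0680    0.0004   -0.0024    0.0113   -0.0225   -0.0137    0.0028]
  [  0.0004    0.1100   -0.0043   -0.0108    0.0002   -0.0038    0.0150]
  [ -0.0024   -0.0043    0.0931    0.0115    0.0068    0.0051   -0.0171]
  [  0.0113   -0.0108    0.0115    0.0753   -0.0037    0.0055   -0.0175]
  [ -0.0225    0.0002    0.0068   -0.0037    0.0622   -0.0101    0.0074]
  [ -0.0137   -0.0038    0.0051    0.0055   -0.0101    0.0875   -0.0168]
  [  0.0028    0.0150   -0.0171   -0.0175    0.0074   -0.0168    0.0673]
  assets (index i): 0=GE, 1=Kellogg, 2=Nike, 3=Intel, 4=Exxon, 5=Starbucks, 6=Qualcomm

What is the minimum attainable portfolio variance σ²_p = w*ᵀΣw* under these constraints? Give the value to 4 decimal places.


0.0206

u=Σ⁻¹μ = [2.3396  0.9394  0.7061  0.8936  4.3877  3.1217  1.2934]
v=Σ⁻¹𝟙 = [24.6108  8.6312  10.8622  13.6883  25.5413  21.0830  20.6850]
a=μᵀu=1.807286  b=𝟙ᵀu=13.681524  c=𝟙ᵀv=125.101865  D=ac−b²=38.910771
λ₁=(c·0.172−b)/D = (125.101865·0.172−13.681524)/38.910771 = 0.201384
λ₂=(a−b·0.172)/D = (1.807286−13.681524·0.172)/38.910771 = -0.014030
w* = 0.201384·u + -0.014030·v:
  w_0 = 0.201384·2.3396 + -0.014030·24.6108 = 0.1259  (GE)
  w_1 = 0.201384·0.9394 + -0.014030·8.6312 = 0.0681  (Kellogg)
  w_2 = 0.201384·0.7061 + -0.014030·10.8622 = -0.0102  (Nike)
  w_3 = 0.201384·0.8936 + -0.014030·13.6883 = -0.0121  (Intel)
  w_4 = 0.201384·4.3877 + -0.014030·25.5413 = 0.5253  (Exxon)
  w_5 = 0.201384·3.1217 + -0.014030·21.0830 = 0.3329  (Starbucks)
  w_6 = 0.201384·1.2934 + -0.014030·20.6850 = -0.0297  (Qualcomm)
Σw_i=1.0000  μᵀw=0.1720
σ²=wᵀΣw=λ₁·μ_p+λ₂ = 0.201384·0.172 + -0.014030 = 0.020608 ≈ 0.0206


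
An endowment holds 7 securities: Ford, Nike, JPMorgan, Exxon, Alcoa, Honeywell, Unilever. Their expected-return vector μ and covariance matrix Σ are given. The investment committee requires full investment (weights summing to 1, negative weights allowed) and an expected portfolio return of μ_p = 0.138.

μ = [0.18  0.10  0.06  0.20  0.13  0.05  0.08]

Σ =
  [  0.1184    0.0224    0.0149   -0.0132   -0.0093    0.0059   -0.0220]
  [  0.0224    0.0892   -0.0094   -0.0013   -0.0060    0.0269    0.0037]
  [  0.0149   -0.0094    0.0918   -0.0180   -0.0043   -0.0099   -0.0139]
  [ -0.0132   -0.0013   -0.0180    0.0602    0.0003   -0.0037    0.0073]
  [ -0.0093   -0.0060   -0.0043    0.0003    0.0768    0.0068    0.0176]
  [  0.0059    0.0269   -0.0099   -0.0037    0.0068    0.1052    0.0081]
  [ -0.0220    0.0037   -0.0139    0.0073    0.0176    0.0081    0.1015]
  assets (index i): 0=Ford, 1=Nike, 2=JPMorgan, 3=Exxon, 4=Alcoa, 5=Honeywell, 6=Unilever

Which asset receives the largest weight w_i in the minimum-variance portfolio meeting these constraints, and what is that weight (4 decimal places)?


x=Σ⁻¹μ = [1.8976  0.8792  1.4670  4.1137  1.8681  0.2499  0.7286]
y=Σ⁻¹𝟙 = [9.4771  9.2490  17.7529  23.4481  12.9567  7.5382  9.4657]
a=μᵀx=1.653884  b=𝟙ᵀx=11.204122  c=𝟙ᵀy=89.887789  D=ac−b²=23.131620
λ₁=(c·0.138−b)/D = (89.887789·0.138−11.204122)/23.131620 = 0.051894
λ₂=(a−b·0.138)/D = (1.653884−11.204122·0.138)/23.131620 = 0.004657
w* = 0.051894·x + 0.004657·y:
  w_0 = 0.051894·1.8976 + 0.004657·9.4771 = 0.1426  (Ford)
  w_1 = 0.051894·0.8792 + 0.004657·9.2490 = 0.0887  (Nike)
  w_2 = 0.051894·1.4670 + 0.004657·17.7529 = 0.1588  (JPMorgan)
  w_3 = 0.051894·4.1137 + 0.004657·23.4481 = 0.3227  (Exxon)
  w_4 = 0.051894·1.8681 + 0.004657·12.9567 = 0.1573  (Alcoa)
  w_5 = 0.051894·0.2499 + 0.004657·7.5382 = 0.0481  (Honeywell)
  w_6 = 0.051894·0.7286 + 0.004657·9.4657 = 0.0819  (Unilever)
Σw_i=1.0000  μᵀw=0.1380
σ²=wᵀΣw=λ₁·μ_p+λ₂ = 0.051894·0.138 + 0.004657 = 0.011818 ≈ 0.0118

Exxon (0.3227)


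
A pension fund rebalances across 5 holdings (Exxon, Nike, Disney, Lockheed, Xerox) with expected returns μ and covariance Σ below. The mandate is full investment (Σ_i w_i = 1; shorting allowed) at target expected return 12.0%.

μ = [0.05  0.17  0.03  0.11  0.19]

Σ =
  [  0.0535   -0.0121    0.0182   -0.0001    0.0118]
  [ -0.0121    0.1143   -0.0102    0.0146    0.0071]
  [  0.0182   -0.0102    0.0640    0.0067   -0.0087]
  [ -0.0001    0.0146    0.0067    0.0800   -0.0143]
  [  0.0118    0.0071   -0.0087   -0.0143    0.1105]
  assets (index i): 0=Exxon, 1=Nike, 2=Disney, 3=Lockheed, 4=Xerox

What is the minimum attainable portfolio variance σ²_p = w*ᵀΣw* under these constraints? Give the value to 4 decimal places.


u=Σ⁻¹μ = [0.6367  1.3165  0.5943  1.4067  1.7957]
v=Σ⁻¹𝟙 = [14.2843  9.3942  13.1498  11.3877  9.4298]
a=μᵀu=0.769402  b=𝟙ᵀu=5.750033  c=𝟙ᵀv=57.645815  D=ac−b²=11.289934
λ₁=(c·0.120−b)/D = (57.645815·0.120−5.750033)/11.289934 = 0.103408
λ₂=(a−b·0.120)/D = (0.769402−5.750033·0.120)/11.289934 = 0.007033
w* = 0.103408·u + 0.007033·v:
  w_0 = 0.103408·0.6367 + 0.007033·14.2843 = 0.1663  (Exxon)
  w_1 = 0.103408·1.3165 + 0.007033·9.3942 = 0.2022  (Nike)
  w_2 = 0.103408·0.5943 + 0.007033·13.1498 = 0.1539  (Disney)
  w_3 = 0.103408·1.4067 + 0.007033·11.3877 = 0.2256  (Lockheed)
  w_4 = 0.103408·1.7957 + 0.007033·9.4298 = 0.2520  (Xerox)
Σw_i=1.0000  μᵀw=0.1200
σ²=wᵀΣw=λ₁·μ_p+λ₂ = 0.103408·0.120 + 0.007033 = 0.019442 ≈ 0.0194

0.0194


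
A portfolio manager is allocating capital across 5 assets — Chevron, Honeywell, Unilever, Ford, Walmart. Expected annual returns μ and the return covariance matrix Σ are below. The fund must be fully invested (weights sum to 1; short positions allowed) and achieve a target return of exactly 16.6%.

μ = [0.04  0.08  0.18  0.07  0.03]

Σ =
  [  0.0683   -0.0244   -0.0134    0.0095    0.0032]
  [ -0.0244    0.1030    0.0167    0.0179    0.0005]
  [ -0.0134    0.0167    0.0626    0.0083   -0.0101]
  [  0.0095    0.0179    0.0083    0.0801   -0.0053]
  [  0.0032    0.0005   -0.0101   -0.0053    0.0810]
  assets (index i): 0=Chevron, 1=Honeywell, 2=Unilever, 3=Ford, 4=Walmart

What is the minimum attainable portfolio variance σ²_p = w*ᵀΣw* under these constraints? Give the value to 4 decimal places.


0.0490

p=Σ⁻¹μ = [1.2980  0.5227  3.0865  0.3311  0.7224]
q=Σ⁻¹𝟙 = [20.4156  10.2167  19.0293  6.7537  14.2908]
a=μᵀp=0.694150  b=𝟙ᵀp=5.960709  c=𝟙ᵀq=70.706035  D=ac−b²=13.550570
λ₁=(c·0.166−b)/D = (70.706035·0.166−5.960709)/13.550570 = 0.426292
λ₂=(a−b·0.166)/D = (0.694150−5.960709·0.166)/13.550570 = -0.021794
w* = 0.426292·p + -0.021794·q:
  w_0 = 0.426292·1.2980 + -0.021794·20.4156 = 0.1084  (Chevron)
  w_1 = 0.426292·0.5227 + -0.021794·10.2167 = 0.0002  (Honeywell)
  w_2 = 0.426292·3.0865 + -0.021794·19.0293 = 0.9010  (Unilever)
  w_3 = 0.426292·0.3311 + -0.021794·6.7537 = -0.0060  (Ford)
  w_4 = 0.426292·0.7224 + -0.021794·14.2908 = -0.0035  (Walmart)
Σw_i=1.0000  μᵀw=0.1660
σ²=wᵀΣw=λ₁·μ_p+λ₂ = 0.426292·0.166 + -0.021794 = 0.048970 ≈ 0.0490


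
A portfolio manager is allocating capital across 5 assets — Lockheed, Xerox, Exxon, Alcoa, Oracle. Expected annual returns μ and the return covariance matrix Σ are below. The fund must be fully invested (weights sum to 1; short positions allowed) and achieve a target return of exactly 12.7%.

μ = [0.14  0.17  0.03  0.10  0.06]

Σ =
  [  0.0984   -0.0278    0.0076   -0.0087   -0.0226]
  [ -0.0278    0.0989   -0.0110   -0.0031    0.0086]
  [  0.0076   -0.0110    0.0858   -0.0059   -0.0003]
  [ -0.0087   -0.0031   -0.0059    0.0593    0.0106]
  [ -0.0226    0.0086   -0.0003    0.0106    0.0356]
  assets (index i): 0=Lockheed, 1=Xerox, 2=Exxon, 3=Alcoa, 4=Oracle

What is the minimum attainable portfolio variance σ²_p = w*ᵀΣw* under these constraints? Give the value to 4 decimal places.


g=Σ⁻¹μ = [2.7551  2.4127  0.5509  1.8599  2.3024]
h=Σ⁻¹𝟙 = [22.8153  15.4954  12.8540  16.2015  34.1148]
a=μᵀg=1.136539  b=𝟙ᵀg=9.881034  c=𝟙ᵀh=101.481136  D=ac−b²=17.702414
λ₁=(c·0.127−b)/D = (101.481136·0.127−9.881034)/17.702414 = 0.169868
λ₂=(a−b·0.127)/D = (1.136539−9.881034·0.127)/17.702414 = -0.006686
w* = 0.169868·g + -0.006686·h:
  w_0 = 0.169868·2.7551 + -0.006686·22.8153 = 0.3155  (Lockheed)
  w_1 = 0.169868·2.4127 + -0.006686·15.4954 = 0.3062  (Xerox)
  w_2 = 0.169868·0.5509 + -0.006686·12.8540 = 0.0076  (Exxon)
  w_3 = 0.169868·1.8599 + -0.006686·16.2015 = 0.2076  (Alcoa)
  w_4 = 0.169868·2.3024 + -0.006686·34.1148 = 0.1630  (Oracle)
Σw_i=1.0000  μᵀw=0.1270
σ²=wᵀΣw=λ₁·μ_p+λ₂ = 0.169868·0.127 + -0.006686 = 0.014888 ≈ 0.0149

0.0149


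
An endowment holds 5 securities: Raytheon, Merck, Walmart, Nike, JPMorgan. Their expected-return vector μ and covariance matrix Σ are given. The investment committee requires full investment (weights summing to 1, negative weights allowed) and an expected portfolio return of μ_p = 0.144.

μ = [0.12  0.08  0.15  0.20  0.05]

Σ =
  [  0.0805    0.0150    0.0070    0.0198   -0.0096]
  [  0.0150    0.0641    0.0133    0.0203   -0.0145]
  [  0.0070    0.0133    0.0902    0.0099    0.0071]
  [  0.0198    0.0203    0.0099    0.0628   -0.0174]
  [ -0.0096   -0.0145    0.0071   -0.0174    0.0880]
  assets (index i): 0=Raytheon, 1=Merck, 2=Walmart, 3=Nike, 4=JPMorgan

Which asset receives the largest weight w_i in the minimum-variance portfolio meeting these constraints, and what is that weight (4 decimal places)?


Nike (0.4430)

g=Σ⁻¹μ = [0.7565  0.1329  1.1570  3.0483  1.1820]
h=Σ⁻¹𝟙 = [8.4281  11.9779  5.9547  12.9840  16.3436]
a=μᵀg=0.943736  b=𝟙ᵀg=6.276801  c=𝟙ᵀh=55.688368  D=ac−b²=13.156874
λ₁=(c·0.144−b)/D = (55.688368·0.144−6.276801)/13.156874 = 0.132427
λ₂=(a−b·0.144)/D = (0.943736−6.276801·0.144)/13.156874 = 0.003031
w* = 0.132427·g + 0.003031·h:
  w_0 = 0.132427·0.7565 + 0.003031·8.4281 = 0.1257  (Raytheon)
  w_1 = 0.132427·0.1329 + 0.003031·11.9779 = 0.0539  (Merck)
  w_2 = 0.132427·1.1570 + 0.003031·5.9547 = 0.1713  (Walmart)
  w_3 = 0.132427·3.0483 + 0.003031·12.9840 = 0.4430  (Nike)
  w_4 = 0.132427·1.1820 + 0.003031·16.3436 = 0.2061  (JPMorgan)
Σw_i=1.0000  μᵀw=0.1440
σ²=wᵀΣw=λ₁·μ_p+λ₂ = 0.132427·0.144 + 0.003031 = 0.022100 ≈ 0.0221


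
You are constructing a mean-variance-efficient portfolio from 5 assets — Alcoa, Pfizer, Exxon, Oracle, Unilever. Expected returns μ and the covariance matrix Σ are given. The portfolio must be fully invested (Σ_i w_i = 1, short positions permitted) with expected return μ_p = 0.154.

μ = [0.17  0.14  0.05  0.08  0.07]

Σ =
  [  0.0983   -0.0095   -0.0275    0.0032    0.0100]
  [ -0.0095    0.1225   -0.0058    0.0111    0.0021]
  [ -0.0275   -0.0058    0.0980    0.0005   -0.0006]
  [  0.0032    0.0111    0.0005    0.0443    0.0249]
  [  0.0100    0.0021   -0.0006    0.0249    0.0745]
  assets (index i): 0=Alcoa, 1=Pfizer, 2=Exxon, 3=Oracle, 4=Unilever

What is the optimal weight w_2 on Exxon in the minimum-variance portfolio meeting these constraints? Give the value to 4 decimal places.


0.0887

u=Σ⁻¹μ = [2.1161  1.2501  1.1733  1.1975  0.2295]
v=Σ⁻¹𝟙 = [13.9175  8.3905  14.5628  15.8516  6.1374]
a=μᵀu=0.705283  b=𝟙ᵀu=5.966529  c=𝟙ᵀv=58.859788  D=ac−b²=5.913325
λ₁=(c·0.154−b)/D = (58.859788·0.154−5.966529)/5.913325 = 0.523881
λ₂=(a−b·0.154)/D = (0.705283−5.966529·0.154)/5.913325 = -0.036116
w* = 0.523881·u + -0.036116·v:
  w_0 = 0.523881·2.1161 + -0.036116·13.9175 = 0.6060  (Alcoa)
  w_1 = 0.523881·1.2501 + -0.036116·8.3905 = 0.3519  (Pfizer)
  w_2 = 0.523881·1.1733 + -0.036116·14.5628 = 0.0887  (Exxon)
  w_3 = 0.523881·1.1975 + -0.036116·15.8516 = 0.0549  (Oracle)
  w_4 = 0.523881·0.2295 + -0.036116·6.1374 = -0.1014  (Unilever)
Σw_i=1.0000  μᵀw=0.1540
σ²=wᵀΣw=λ₁·μ_p+λ₂ = 0.523881·0.154 + -0.036116 = 0.044562 ≈ 0.0446


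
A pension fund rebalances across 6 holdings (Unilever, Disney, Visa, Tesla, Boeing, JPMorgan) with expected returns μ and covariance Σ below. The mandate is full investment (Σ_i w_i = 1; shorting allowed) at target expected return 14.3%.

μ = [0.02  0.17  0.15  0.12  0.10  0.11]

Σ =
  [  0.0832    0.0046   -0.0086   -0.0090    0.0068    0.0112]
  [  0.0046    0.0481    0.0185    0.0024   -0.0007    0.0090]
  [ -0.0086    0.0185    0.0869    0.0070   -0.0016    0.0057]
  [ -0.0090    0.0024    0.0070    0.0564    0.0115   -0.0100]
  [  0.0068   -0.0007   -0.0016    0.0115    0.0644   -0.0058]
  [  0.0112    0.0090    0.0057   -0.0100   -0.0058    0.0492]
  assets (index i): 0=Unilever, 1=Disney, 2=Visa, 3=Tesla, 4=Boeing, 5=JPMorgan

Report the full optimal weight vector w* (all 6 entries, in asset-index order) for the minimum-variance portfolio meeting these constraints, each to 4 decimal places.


p=Σ⁻¹μ = [-0.0209  2.7083  0.8673  1.9999  1.4490  2.2219]
q=Σ⁻¹𝟙 = [10.3144  12.4723  7.2714  18.8375  13.2141  20.2398]
a=μᵀp=1.219390  b=𝟙ᵀp=9.225555  c=𝟙ᵀq=82.349335  D=ac−b²=15.305089
λ₁=(c·0.143−b)/D = (82.349335·0.143−9.225555)/15.305089 = 0.166637
λ₂=(a−b·0.143)/D = (1.219390−9.225555·0.143)/15.305089 = -0.006525
w* = 0.166637·p + -0.006525·q:
  w_0 = 0.166637·-0.0209 + -0.006525·10.3144 = -0.0708  (Unilever)
  w_1 = 0.166637·2.7083 + -0.006525·12.4723 = 0.3699  (Disney)
  w_2 = 0.166637·0.8673 + -0.006525·7.2714 = 0.0971  (Visa)
  w_3 = 0.166637·1.9999 + -0.006525·18.8375 = 0.2104  (Tesla)
  w_4 = 0.166637·1.4490 + -0.006525·13.2141 = 0.1552  (Boeing)
  w_5 = 0.166637·2.2219 + -0.006525·20.2398 = 0.2382  (JPMorgan)
Σw_i=1.0000  μᵀw=0.1430
σ²=wᵀΣw=λ₁·μ_p+λ₂ = 0.166637·0.143 + -0.006525 = 0.017304 ≈ 0.0173

-0.0708  0.3699  0.0971  0.2104  0.1552  0.2382
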